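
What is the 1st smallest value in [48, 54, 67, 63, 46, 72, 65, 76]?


Sort ascending: [46, 48, 54, 63, 65, 67, 72, 76]
The 1st element (1-indexed) is at index 0.
Value = 46
Final answer: 46


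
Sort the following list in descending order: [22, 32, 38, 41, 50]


Original list: [22, 32, 38, 41, 50]
Repeatedly take the largest remaining element:
  Remaining [22, 32, 38, 41, 50] -> largest is 50
  Remaining [22, 32, 38, 41] -> largest is 41
  Remaining [22, 32, 38] -> largest is 38
  Remaining [22, 32] -> largest is 32
  Remaining [22] -> largest is 22
Collecting the picks in order gives the descending list.
Final answer: [50, 41, 38, 32, 22]


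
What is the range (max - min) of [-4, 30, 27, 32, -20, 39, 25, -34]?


Maximum value: 39
Minimum value: -34
Range = 39 - (-34) = 73
Final answer: 73


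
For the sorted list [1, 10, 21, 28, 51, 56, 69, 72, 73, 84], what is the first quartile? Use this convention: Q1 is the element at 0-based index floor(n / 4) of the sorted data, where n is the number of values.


The list has n = 10 elements.
Q1 index = floor(10 / 4) = floor(2.5) = 2
Counting from index 0 in the sorted data, the element at index 2 is 21.
Final answer: 21


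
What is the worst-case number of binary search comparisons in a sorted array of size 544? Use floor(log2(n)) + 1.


Binary search halves the search space each step.
Maximum comparisons = floor(log2(544)) + 1
log2(544) = 9.0875
floor(log2(544)) = 9, so 9 + 1 = 10
Final answer: 10


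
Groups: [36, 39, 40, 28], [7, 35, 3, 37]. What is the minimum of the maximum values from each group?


Find max of each group:
  Group 1: [36, 39, 40, 28] -> max = 40
  Group 2: [7, 35, 3, 37] -> max = 37
Maxes: [40, 37]
Minimum of maxes = 37
Final answer: 37


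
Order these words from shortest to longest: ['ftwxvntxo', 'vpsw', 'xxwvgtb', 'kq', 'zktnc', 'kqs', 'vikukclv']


Compute lengths:
  'ftwxvntxo' has length 9
  'vpsw' has length 4
  'xxwvgtb' has length 7
  'kq' has length 2
  'zktnc' has length 5
  'kqs' has length 3
  'vikukclv' has length 8
Lengths in increasing order: 2 < 3 < 4 < 5 < 7 < 8 < 9
Listing the words in that order gives the answer.
Final answer: ['kq', 'kqs', 'vpsw', 'zktnc', 'xxwvgtb', 'vikukclv', 'ftwxvntxo']


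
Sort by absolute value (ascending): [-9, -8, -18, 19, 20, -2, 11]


Compute absolute values:
  |-9| = 9
  |-8| = 8
  |-18| = 18
  |19| = 19
  |20| = 20
  |-2| = 2
  |11| = 11
Absolute values in increasing order: 2 < 8 < 9 < 11 < 18 < 19 < 20
Listing the original numbers in that order gives the answer.
Final answer: [-2, -8, -9, 11, -18, 19, 20]


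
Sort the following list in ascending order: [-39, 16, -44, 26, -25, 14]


Original list: [-39, 16, -44, 26, -25, 14]
Repeatedly take the smallest remaining element:
  Remaining [-39, 16, -44, 26, -25, 14] -> smallest is -44
  Remaining [-39, 16, 26, -25, 14] -> smallest is -39
  Remaining [16, 26, -25, 14] -> smallest is -25
  Remaining [16, 26, 14] -> smallest is 14
  Remaining [16, 26] -> smallest is 16
  Remaining [26] -> smallest is 26
Collecting the picks in order gives the sorted list.
Final answer: [-44, -39, -25, 14, 16, 26]


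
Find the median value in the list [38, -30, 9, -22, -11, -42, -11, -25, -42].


First, sort the list: [-42, -42, -30, -25, -22, -11, -11, 9, 38]
The list has 9 elements (odd count).
The middle index is 4 (0-based), and the element there is -22.
Final answer: -22


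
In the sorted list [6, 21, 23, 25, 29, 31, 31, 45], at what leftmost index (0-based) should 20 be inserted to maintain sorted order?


List is sorted: [6, 21, 23, 25, 29, 31, 31, 45]
We need the leftmost position where 20 can be inserted, i.e. the first index whose element is >= 20 (or the end of the list if none is).
Binary search with low=0, high=8 (0-based indices):
  low=0, high=8, mid=4: a[4]=29 >= 20, so high = 4
  low=0, high=4, mid=2: a[2]=23 >= 20, so high = 2
  low=0, high=2, mid=1: a[1]=21 >= 20, so high = 1
  low=0, high=1, mid=0: a[0]=6 < 20, so low = 1
Now low = high = 1, so the insertion index is 1.
Final answer: 1


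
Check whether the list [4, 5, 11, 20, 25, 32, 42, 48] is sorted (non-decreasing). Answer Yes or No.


Check consecutive pairs:
  4 <= 5? True
  5 <= 11? True
  11 <= 20? True
  20 <= 25? True
  25 <= 32? True
  32 <= 42? True
  42 <= 48? True
Every consecutive pair is in order, so the list is non-decreasing.
Final answer: Yes


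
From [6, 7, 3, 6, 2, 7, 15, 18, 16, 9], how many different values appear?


List all unique values:
Distinct values: [2, 3, 6, 7, 9, 15, 16, 18]
Count = 8
Final answer: 8


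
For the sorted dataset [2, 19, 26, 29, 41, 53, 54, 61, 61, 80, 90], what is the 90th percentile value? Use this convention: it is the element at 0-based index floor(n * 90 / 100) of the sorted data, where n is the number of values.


The dataset has n = 11 elements.
Index = floor(11 * 90 / 100) = floor(990 / 100) = floor(9.9) = 9
Counting from index 0 in the sorted data, the element at index 9 is 80.
Final answer: 80


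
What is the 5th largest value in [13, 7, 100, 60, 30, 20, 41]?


Sort descending: [100, 60, 41, 30, 20, 13, 7]
The 5th element (1-indexed) is at index 4.
Value = 20
Final answer: 20


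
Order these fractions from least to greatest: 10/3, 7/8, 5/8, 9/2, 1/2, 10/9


Convert to decimal for comparison:
  10/3 = 3.3333
  7/8 = 0.875
  5/8 = 0.625
  9/2 = 4.5
  1/2 = 0.5
  10/9 = 1.1111
Decimals in increasing order: 0.5 < 0.625 < 0.875 < 1.1111 < 3.3333 < 4.5
Writing each back as its fraction gives the sorted order.
Final answer: 1/2, 5/8, 7/8, 10/9, 10/3, 9/2


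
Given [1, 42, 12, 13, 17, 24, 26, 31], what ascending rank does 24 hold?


Sort ascending: [1, 12, 13, 17, 24, 26, 31, 42]
Find 24 in the sorted list.
24 is at position 5 (1-indexed).
Final answer: 5


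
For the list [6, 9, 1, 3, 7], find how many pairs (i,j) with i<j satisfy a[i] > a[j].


For each element, count the later elements that are smaller than it:
  6 (index 0): smaller elements after it = [1, 3] -> 2
  9 (index 1): smaller elements after it = [1, 3, 7] -> 3
  1 (index 2): smaller elements after it = [] -> 0
  3 (index 3): smaller elements after it = [] -> 0
Total inversions = 2 + 3 + 0 + 0 = 5
Final answer: 5


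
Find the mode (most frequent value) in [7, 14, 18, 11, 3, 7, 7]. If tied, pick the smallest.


Count the frequency of each value:
  3 appears 1 time(s)
  7 appears 3 time(s)
  11 appears 1 time(s)
  14 appears 1 time(s)
  18 appears 1 time(s)
Maximum frequency is 3.
Only 7 reaches that frequency, so it is the mode.
Final answer: 7


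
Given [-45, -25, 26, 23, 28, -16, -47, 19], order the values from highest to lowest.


Original list: [-45, -25, 26, 23, 28, -16, -47, 19]
Repeatedly take the largest remaining element:
  Remaining [-45, -25, 26, 23, 28, -16, -47, 19] -> largest is 28
  Remaining [-45, -25, 26, 23, -16, -47, 19] -> largest is 26
  Remaining [-45, -25, 23, -16, -47, 19] -> largest is 23
  Remaining [-45, -25, -16, -47, 19] -> largest is 19
  Remaining [-45, -25, -16, -47] -> largest is -16
  Remaining [-45, -25, -47] -> largest is -25
  Remaining [-45, -47] -> largest is -45
  Remaining [-47] -> largest is -47
Collecting the picks in order gives the descending list.
Final answer: [28, 26, 23, 19, -16, -25, -45, -47]


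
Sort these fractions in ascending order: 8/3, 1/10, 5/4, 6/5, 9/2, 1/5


Convert to decimal for comparison:
  8/3 = 2.6667
  1/10 = 0.1
  5/4 = 1.25
  6/5 = 1.2
  9/2 = 4.5
  1/5 = 0.2
Decimals in increasing order: 0.1 < 0.2 < 1.2 < 1.25 < 2.6667 < 4.5
Writing each back as its fraction gives the sorted order.
Final answer: 1/10, 1/5, 6/5, 5/4, 8/3, 9/2


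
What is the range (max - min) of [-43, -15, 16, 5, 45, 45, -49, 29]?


Maximum value: 45
Minimum value: -49
Range = 45 - (-49) = 94
Final answer: 94


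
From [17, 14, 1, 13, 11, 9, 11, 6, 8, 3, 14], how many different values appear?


List all unique values:
Distinct values: [1, 3, 6, 8, 9, 11, 13, 14, 17]
Count = 9
Final answer: 9


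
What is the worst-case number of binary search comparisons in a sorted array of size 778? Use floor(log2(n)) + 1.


Binary search halves the search space each step.
Maximum comparisons = floor(log2(778)) + 1
log2(778) = 9.6036
floor(log2(778)) = 9, so 9 + 1 = 10
Final answer: 10


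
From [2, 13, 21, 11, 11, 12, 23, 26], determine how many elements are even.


Check each element:
  2 is even
  13 is odd
  21 is odd
  11 is odd
  11 is odd
  12 is even
  23 is odd
  26 is even
Evens: [2, 12, 26]
Count of evens = 3
Final answer: 3


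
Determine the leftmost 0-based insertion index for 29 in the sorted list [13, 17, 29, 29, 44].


List is sorted: [13, 17, 29, 29, 44]
We need the leftmost position where 29 can be inserted, i.e. the first index whose element is >= 29 (or the end of the list if none is).
Binary search with low=0, high=5 (0-based indices):
  low=0, high=5, mid=2: a[2]=29 >= 29, so high = 2
  low=0, high=2, mid=1: a[1]=17 < 29, so low = 2
Now low = high = 2, so the insertion index is 2.
Final answer: 2


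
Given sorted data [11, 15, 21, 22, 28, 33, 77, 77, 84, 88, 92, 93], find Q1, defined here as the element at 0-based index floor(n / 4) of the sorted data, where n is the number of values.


The list has n = 12 elements.
Q1 index = floor(12 / 4) = floor(3) = 3
Counting from index 0 in the sorted data, the element at index 3 is 22.
Final answer: 22


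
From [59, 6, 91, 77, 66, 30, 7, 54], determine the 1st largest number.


Sort descending: [91, 77, 66, 59, 54, 30, 7, 6]
The 1st element (1-indexed) is at index 0.
Value = 91
Final answer: 91


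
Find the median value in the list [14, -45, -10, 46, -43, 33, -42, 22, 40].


First, sort the list: [-45, -43, -42, -10, 14, 22, 33, 40, 46]
The list has 9 elements (odd count).
The middle index is 4 (0-based), and the element there is 14.
Final answer: 14


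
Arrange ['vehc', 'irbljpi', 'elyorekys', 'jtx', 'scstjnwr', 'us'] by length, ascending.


Compute lengths:
  'vehc' has length 4
  'irbljpi' has length 7
  'elyorekys' has length 9
  'jtx' has length 3
  'scstjnwr' has length 8
  'us' has length 2
Lengths in increasing order: 2 < 3 < 4 < 7 < 8 < 9
Listing the words in that order gives the answer.
Final answer: ['us', 'jtx', 'vehc', 'irbljpi', 'scstjnwr', 'elyorekys']


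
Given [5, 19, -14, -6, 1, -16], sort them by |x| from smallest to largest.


Compute absolute values:
  |5| = 5
  |19| = 19
  |-14| = 14
  |-6| = 6
  |1| = 1
  |-16| = 16
Absolute values in increasing order: 1 < 5 < 6 < 14 < 16 < 19
Listing the original numbers in that order gives the answer.
Final answer: [1, 5, -6, -14, -16, 19]


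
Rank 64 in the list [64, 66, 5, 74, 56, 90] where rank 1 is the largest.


Sort descending: [90, 74, 66, 64, 56, 5]
Find 64 in the sorted list.
64 is at position 4.
Final answer: 4


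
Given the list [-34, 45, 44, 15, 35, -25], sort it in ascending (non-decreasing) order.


Original list: [-34, 45, 44, 15, 35, -25]
Repeatedly take the smallest remaining element:
  Remaining [-34, 45, 44, 15, 35, -25] -> smallest is -34
  Remaining [45, 44, 15, 35, -25] -> smallest is -25
  Remaining [45, 44, 15, 35] -> smallest is 15
  Remaining [45, 44, 35] -> smallest is 35
  Remaining [45, 44] -> smallest is 44
  Remaining [45] -> smallest is 45
Collecting the picks in order gives the sorted list.
Final answer: [-34, -25, 15, 35, 44, 45]


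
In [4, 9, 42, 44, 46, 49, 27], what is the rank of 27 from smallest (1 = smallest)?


Sort ascending: [4, 9, 27, 42, 44, 46, 49]
Find 27 in the sorted list.
27 is at position 3 (1-indexed).
Final answer: 3


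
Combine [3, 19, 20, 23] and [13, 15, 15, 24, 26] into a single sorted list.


List A: [3, 19, 20, 23]
List B: [13, 15, 15, 24, 26]
Repeatedly compare the front elements and take the smaller:
  3 vs 13 -> take 3
  19 vs 13 -> take 13
  19 vs 15 -> take 15
  19 vs 15 -> take 15
  19 vs 24 -> take 19
  20 vs 24 -> take 20
  23 vs 24 -> take 23
  A is exhausted; append the rest of B: [24, 26]
Final answer: [3, 13, 15, 15, 19, 20, 23, 24, 26]


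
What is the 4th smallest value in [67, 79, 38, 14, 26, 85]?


Sort ascending: [14, 26, 38, 67, 79, 85]
The 4th element (1-indexed) is at index 3.
Value = 67
Final answer: 67


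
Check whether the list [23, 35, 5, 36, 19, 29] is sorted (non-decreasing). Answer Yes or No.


Check consecutive pairs:
  23 <= 35? True
  35 <= 5? False
  5 <= 36? True
  36 <= 19? False
  19 <= 29? True
2 consecutive pair(s) are out of order, so the list is not sorted.
Final answer: No


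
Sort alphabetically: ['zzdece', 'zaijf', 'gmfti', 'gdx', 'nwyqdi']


Compare strings character by character (the first differing letter decides):
  'gdx' < 'gmfti' since 'd' < 'm' at position 2
  'gmfti' < 'nwyqdi' since 'g' < 'n' at position 1
  'nwyqdi' < 'zaijf' since 'n' < 'z' at position 1
  'zaijf' < 'zzdece' since 'a' < 'z' at position 2
Chaining these comparisons gives the alphabetical order.
Final answer: ['gdx', 'gmfti', 'nwyqdi', 'zaijf', 'zzdece']


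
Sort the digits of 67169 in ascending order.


The number 67169 has digits: 6, 7, 1, 6, 9
Sorted: 1, 6, 6, 7, 9
Joining the sorted digits gives the result.
Final answer: 16679


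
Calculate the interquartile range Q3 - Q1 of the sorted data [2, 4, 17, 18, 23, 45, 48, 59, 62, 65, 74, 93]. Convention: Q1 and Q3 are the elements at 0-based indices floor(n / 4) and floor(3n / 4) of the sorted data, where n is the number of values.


The data has n = 12 elements.
Q1 index = floor(12 / 4) = floor(3) = 3; Q3 index = floor(3 * 12 / 4) = floor(9) = 9
Q1 = element at index 3 = 18
Q3 = element at index 9 = 65
IQR = 65 - 18 = 47
Final answer: 47


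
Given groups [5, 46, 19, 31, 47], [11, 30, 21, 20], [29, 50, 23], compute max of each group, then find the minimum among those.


Find max of each group:
  Group 1: [5, 46, 19, 31, 47] -> max = 47
  Group 2: [11, 30, 21, 20] -> max = 30
  Group 3: [29, 50, 23] -> max = 50
Maxes: [47, 30, 50]
Minimum of maxes = 30
Final answer: 30


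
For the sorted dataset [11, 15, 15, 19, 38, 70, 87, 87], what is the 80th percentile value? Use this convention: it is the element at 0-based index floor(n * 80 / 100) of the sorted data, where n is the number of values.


The dataset has n = 8 elements.
Index = floor(8 * 80 / 100) = floor(640 / 100) = floor(6.4) = 6
Counting from index 0 in the sorted data, the element at index 6 is 87.
Final answer: 87


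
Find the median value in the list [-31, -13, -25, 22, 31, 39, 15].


First, sort the list: [-31, -25, -13, 15, 22, 31, 39]
The list has 7 elements (odd count).
The middle index is 3 (0-based), and the element there is 15.
Final answer: 15


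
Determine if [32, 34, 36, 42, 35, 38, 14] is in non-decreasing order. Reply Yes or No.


Check consecutive pairs:
  32 <= 34? True
  34 <= 36? True
  36 <= 42? True
  42 <= 35? False
  35 <= 38? True
  38 <= 14? False
2 consecutive pair(s) are out of order, so the list is not sorted.
Final answer: No


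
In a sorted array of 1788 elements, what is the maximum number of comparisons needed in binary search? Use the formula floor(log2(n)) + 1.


Binary search halves the search space each step.
Maximum comparisons = floor(log2(1788)) + 1
log2(1788) = 10.8041
floor(log2(1788)) = 10, so 10 + 1 = 11
Final answer: 11


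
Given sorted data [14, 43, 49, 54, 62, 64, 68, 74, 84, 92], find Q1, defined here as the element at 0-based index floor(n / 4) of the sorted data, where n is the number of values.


The list has n = 10 elements.
Q1 index = floor(10 / 4) = floor(2.5) = 2
Counting from index 0 in the sorted data, the element at index 2 is 49.
Final answer: 49


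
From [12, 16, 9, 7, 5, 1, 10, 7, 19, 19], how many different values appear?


List all unique values:
Distinct values: [1, 5, 7, 9, 10, 12, 16, 19]
Count = 8
Final answer: 8


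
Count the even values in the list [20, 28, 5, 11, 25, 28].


Check each element:
  20 is even
  28 is even
  5 is odd
  11 is odd
  25 is odd
  28 is even
Evens: [20, 28, 28]
Count of evens = 3
Final answer: 3


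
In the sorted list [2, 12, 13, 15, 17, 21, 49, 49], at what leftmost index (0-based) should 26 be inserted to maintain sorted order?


List is sorted: [2, 12, 13, 15, 17, 21, 49, 49]
We need the leftmost position where 26 can be inserted, i.e. the first index whose element is >= 26 (or the end of the list if none is).
Binary search with low=0, high=8 (0-based indices):
  low=0, high=8, mid=4: a[4]=17 < 26, so low = 5
  low=5, high=8, mid=6: a[6]=49 >= 26, so high = 6
  low=5, high=6, mid=5: a[5]=21 < 26, so low = 6
Now low = high = 6, so the insertion index is 6.
Final answer: 6


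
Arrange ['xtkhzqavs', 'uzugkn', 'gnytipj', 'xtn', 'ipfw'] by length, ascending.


Compute lengths:
  'xtkhzqavs' has length 9
  'uzugkn' has length 6
  'gnytipj' has length 7
  'xtn' has length 3
  'ipfw' has length 4
Lengths in increasing order: 3 < 4 < 6 < 7 < 9
Listing the words in that order gives the answer.
Final answer: ['xtn', 'ipfw', 'uzugkn', 'gnytipj', 'xtkhzqavs']


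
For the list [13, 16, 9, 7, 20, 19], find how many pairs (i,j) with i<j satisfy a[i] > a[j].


For each element, count the later elements that are smaller than it:
  13 (index 0): smaller elements after it = [9, 7] -> 2
  16 (index 1): smaller elements after it = [9, 7] -> 2
  9 (index 2): smaller elements after it = [7] -> 1
  7 (index 3): smaller elements after it = [] -> 0
  20 (index 4): smaller elements after it = [19] -> 1
Total inversions = 2 + 2 + 1 + 0 + 1 = 6
Final answer: 6


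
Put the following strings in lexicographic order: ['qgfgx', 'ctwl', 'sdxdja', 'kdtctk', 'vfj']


Compare strings character by character (the first differing letter decides):
  'ctwl' < 'kdtctk' since 'c' < 'k' at position 1
  'kdtctk' < 'qgfgx' since 'k' < 'q' at position 1
  'qgfgx' < 'sdxdja' since 'q' < 's' at position 1
  'sdxdja' < 'vfj' since 's' < 'v' at position 1
Chaining these comparisons gives the alphabetical order.
Final answer: ['ctwl', 'kdtctk', 'qgfgx', 'sdxdja', 'vfj']


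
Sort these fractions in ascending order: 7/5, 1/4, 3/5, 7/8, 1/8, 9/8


Convert to decimal for comparison:
  7/5 = 1.4
  1/4 = 0.25
  3/5 = 0.6
  7/8 = 0.875
  1/8 = 0.125
  9/8 = 1.125
Decimals in increasing order: 0.125 < 0.25 < 0.6 < 0.875 < 1.125 < 1.4
Writing each back as its fraction gives the sorted order.
Final answer: 1/8, 1/4, 3/5, 7/8, 9/8, 7/5


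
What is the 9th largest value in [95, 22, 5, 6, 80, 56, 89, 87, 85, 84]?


Sort descending: [95, 89, 87, 85, 84, 80, 56, 22, 6, 5]
The 9th element (1-indexed) is at index 8.
Value = 6
Final answer: 6


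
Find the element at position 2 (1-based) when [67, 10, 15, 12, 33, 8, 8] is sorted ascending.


Sort ascending: [8, 8, 10, 12, 15, 33, 67]
The 2nd element (1-indexed) is at index 1.
Value = 8
Final answer: 8


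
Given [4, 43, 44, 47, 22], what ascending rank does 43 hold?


Sort ascending: [4, 22, 43, 44, 47]
Find 43 in the sorted list.
43 is at position 3 (1-indexed).
Final answer: 3


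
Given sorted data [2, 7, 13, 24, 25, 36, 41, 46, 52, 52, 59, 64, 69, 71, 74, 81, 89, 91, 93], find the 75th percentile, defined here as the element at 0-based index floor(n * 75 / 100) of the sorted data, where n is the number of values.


The dataset has n = 19 elements.
Index = floor(19 * 75 / 100) = floor(1425 / 100) = floor(14.25) = 14
Counting from index 0 in the sorted data, the element at index 14 is 74.
Final answer: 74


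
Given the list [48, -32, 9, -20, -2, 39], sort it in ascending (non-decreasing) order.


Original list: [48, -32, 9, -20, -2, 39]
Repeatedly take the smallest remaining element:
  Remaining [48, -32, 9, -20, -2, 39] -> smallest is -32
  Remaining [48, 9, -20, -2, 39] -> smallest is -20
  Remaining [48, 9, -2, 39] -> smallest is -2
  Remaining [48, 9, 39] -> smallest is 9
  Remaining [48, 39] -> smallest is 39
  Remaining [48] -> smallest is 48
Collecting the picks in order gives the sorted list.
Final answer: [-32, -20, -2, 9, 39, 48]


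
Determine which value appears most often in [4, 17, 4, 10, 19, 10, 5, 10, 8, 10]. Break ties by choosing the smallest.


Count the frequency of each value:
  4 appears 2 time(s)
  5 appears 1 time(s)
  8 appears 1 time(s)
  10 appears 4 time(s)
  17 appears 1 time(s)
  19 appears 1 time(s)
Maximum frequency is 4.
Only 10 reaches that frequency, so it is the mode.
Final answer: 10


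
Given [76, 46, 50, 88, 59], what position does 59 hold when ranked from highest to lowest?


Sort descending: [88, 76, 59, 50, 46]
Find 59 in the sorted list.
59 is at position 3.
Final answer: 3


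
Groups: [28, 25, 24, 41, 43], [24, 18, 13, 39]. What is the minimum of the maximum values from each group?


Find max of each group:
  Group 1: [28, 25, 24, 41, 43] -> max = 43
  Group 2: [24, 18, 13, 39] -> max = 39
Maxes: [43, 39]
Minimum of maxes = 39
Final answer: 39


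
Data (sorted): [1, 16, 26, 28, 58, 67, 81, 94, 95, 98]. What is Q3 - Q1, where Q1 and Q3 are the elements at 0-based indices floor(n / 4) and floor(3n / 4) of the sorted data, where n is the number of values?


The data has n = 10 elements.
Q1 index = floor(10 / 4) = floor(2.5) = 2; Q3 index = floor(3 * 10 / 4) = floor(7.5) = 7
Q1 = element at index 2 = 26
Q3 = element at index 7 = 94
IQR = 94 - 26 = 68
Final answer: 68


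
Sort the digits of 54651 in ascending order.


The number 54651 has digits: 5, 4, 6, 5, 1
Sorted: 1, 4, 5, 5, 6
Joining the sorted digits gives the result.
Final answer: 14556


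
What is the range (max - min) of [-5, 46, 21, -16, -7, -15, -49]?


Maximum value: 46
Minimum value: -49
Range = 46 - (-49) = 95
Final answer: 95


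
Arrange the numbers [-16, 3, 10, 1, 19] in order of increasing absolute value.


Compute absolute values:
  |-16| = 16
  |3| = 3
  |10| = 10
  |1| = 1
  |19| = 19
Absolute values in increasing order: 1 < 3 < 10 < 16 < 19
Listing the original numbers in that order gives the answer.
Final answer: [1, 3, 10, -16, 19]


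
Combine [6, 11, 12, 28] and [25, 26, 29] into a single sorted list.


List A: [6, 11, 12, 28]
List B: [25, 26, 29]
Repeatedly compare the front elements and take the smaller:
  6 vs 25 -> take 6
  11 vs 25 -> take 11
  12 vs 25 -> take 12
  28 vs 25 -> take 25
  28 vs 26 -> take 26
  28 vs 29 -> take 28
  A is exhausted; append the rest of B: [29]
Final answer: [6, 11, 12, 25, 26, 28, 29]


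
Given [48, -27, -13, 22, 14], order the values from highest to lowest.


Original list: [48, -27, -13, 22, 14]
Repeatedly take the largest remaining element:
  Remaining [48, -27, -13, 22, 14] -> largest is 48
  Remaining [-27, -13, 22, 14] -> largest is 22
  Remaining [-27, -13, 14] -> largest is 14
  Remaining [-27, -13] -> largest is -13
  Remaining [-27] -> largest is -27
Collecting the picks in order gives the descending list.
Final answer: [48, 22, 14, -13, -27]


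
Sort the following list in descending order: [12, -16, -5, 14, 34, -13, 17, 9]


Original list: [12, -16, -5, 14, 34, -13, 17, 9]
Repeatedly take the largest remaining element:
  Remaining [12, -16, -5, 14, 34, -13, 17, 9] -> largest is 34
  Remaining [12, -16, -5, 14, -13, 17, 9] -> largest is 17
  Remaining [12, -16, -5, 14, -13, 9] -> largest is 14
  Remaining [12, -16, -5, -13, 9] -> largest is 12
  Remaining [-16, -5, -13, 9] -> largest is 9
  Remaining [-16, -5, -13] -> largest is -5
  Remaining [-16, -13] -> largest is -13
  Remaining [-16] -> largest is -16
Collecting the picks in order gives the descending list.
Final answer: [34, 17, 14, 12, 9, -5, -13, -16]


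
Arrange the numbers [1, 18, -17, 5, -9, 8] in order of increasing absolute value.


Compute absolute values:
  |1| = 1
  |18| = 18
  |-17| = 17
  |5| = 5
  |-9| = 9
  |8| = 8
Absolute values in increasing order: 1 < 5 < 8 < 9 < 17 < 18
Listing the original numbers in that order gives the answer.
Final answer: [1, 5, 8, -9, -17, 18]


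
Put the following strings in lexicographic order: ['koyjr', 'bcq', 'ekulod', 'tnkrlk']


Compare strings character by character (the first differing letter decides):
  'bcq' < 'ekulod' since 'b' < 'e' at position 1
  'ekulod' < 'koyjr' since 'e' < 'k' at position 1
  'koyjr' < 'tnkrlk' since 'k' < 't' at position 1
Chaining these comparisons gives the alphabetical order.
Final answer: ['bcq', 'ekulod', 'koyjr', 'tnkrlk']


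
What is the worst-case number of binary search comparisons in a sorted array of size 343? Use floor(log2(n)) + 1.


Binary search halves the search space each step.
Maximum comparisons = floor(log2(343)) + 1
log2(343) = 8.4221
floor(log2(343)) = 8, so 8 + 1 = 9
Final answer: 9


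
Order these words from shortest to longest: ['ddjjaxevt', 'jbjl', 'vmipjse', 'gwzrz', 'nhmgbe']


Compute lengths:
  'ddjjaxevt' has length 9
  'jbjl' has length 4
  'vmipjse' has length 7
  'gwzrz' has length 5
  'nhmgbe' has length 6
Lengths in increasing order: 4 < 5 < 6 < 7 < 9
Listing the words in that order gives the answer.
Final answer: ['jbjl', 'gwzrz', 'nhmgbe', 'vmipjse', 'ddjjaxevt']


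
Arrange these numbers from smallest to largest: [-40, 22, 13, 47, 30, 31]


Original list: [-40, 22, 13, 47, 30, 31]
Repeatedly take the smallest remaining element:
  Remaining [-40, 22, 13, 47, 30, 31] -> smallest is -40
  Remaining [22, 13, 47, 30, 31] -> smallest is 13
  Remaining [22, 47, 30, 31] -> smallest is 22
  Remaining [47, 30, 31] -> smallest is 30
  Remaining [47, 31] -> smallest is 31
  Remaining [47] -> smallest is 47
Collecting the picks in order gives the sorted list.
Final answer: [-40, 13, 22, 30, 31, 47]


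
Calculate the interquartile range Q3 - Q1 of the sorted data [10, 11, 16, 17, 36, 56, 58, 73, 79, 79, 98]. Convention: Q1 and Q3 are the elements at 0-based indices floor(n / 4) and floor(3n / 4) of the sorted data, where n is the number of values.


The data has n = 11 elements.
Q1 index = floor(11 / 4) = floor(2.75) = 2; Q3 index = floor(3 * 11 / 4) = floor(8.25) = 8
Q1 = element at index 2 = 16
Q3 = element at index 8 = 79
IQR = 79 - 16 = 63
Final answer: 63


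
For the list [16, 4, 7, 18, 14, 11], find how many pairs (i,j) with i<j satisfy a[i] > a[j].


For each element, count the later elements that are smaller than it:
  16 (index 0): smaller elements after it = [4, 7, 14, 11] -> 4
  4 (index 1): smaller elements after it = [] -> 0
  7 (index 2): smaller elements after it = [] -> 0
  18 (index 3): smaller elements after it = [14, 11] -> 2
  14 (index 4): smaller elements after it = [11] -> 1
Total inversions = 4 + 0 + 0 + 2 + 1 = 7
Final answer: 7


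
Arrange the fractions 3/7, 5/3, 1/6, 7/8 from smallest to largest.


Convert to decimal for comparison:
  3/7 = 0.4286
  5/3 = 1.6667
  1/6 = 0.1667
  7/8 = 0.875
Decimals in increasing order: 0.1667 < 0.4286 < 0.875 < 1.6667
Writing each back as its fraction gives the sorted order.
Final answer: 1/6, 3/7, 7/8, 5/3


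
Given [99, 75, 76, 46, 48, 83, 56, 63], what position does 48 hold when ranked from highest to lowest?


Sort descending: [99, 83, 76, 75, 63, 56, 48, 46]
Find 48 in the sorted list.
48 is at position 7.
Final answer: 7


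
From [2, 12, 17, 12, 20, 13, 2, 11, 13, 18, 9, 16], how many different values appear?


List all unique values:
Distinct values: [2, 9, 11, 12, 13, 16, 17, 18, 20]
Count = 9
Final answer: 9


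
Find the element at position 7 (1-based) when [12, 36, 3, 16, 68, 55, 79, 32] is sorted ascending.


Sort ascending: [3, 12, 16, 32, 36, 55, 68, 79]
The 7th element (1-indexed) is at index 6.
Value = 68
Final answer: 68


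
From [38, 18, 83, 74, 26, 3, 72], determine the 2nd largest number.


Sort descending: [83, 74, 72, 38, 26, 18, 3]
The 2nd element (1-indexed) is at index 1.
Value = 74
Final answer: 74


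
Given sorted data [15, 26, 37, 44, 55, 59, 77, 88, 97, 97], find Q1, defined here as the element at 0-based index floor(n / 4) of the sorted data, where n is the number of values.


The list has n = 10 elements.
Q1 index = floor(10 / 4) = floor(2.5) = 2
Counting from index 0 in the sorted data, the element at index 2 is 37.
Final answer: 37


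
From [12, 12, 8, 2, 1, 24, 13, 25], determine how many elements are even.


Check each element:
  12 is even
  12 is even
  8 is even
  2 is even
  1 is odd
  24 is even
  13 is odd
  25 is odd
Evens: [12, 12, 8, 2, 24]
Count of evens = 5
Final answer: 5


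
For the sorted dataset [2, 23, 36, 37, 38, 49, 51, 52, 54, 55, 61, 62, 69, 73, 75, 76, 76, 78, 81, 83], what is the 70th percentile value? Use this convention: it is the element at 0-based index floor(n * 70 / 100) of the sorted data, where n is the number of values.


The dataset has n = 20 elements.
Index = floor(20 * 70 / 100) = floor(1400 / 100) = floor(14) = 14
Counting from index 0 in the sorted data, the element at index 14 is 75.
Final answer: 75


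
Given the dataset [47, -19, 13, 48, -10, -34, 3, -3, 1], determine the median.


First, sort the list: [-34, -19, -10, -3, 1, 3, 13, 47, 48]
The list has 9 elements (odd count).
The middle index is 4 (0-based), and the element there is 1.
Final answer: 1


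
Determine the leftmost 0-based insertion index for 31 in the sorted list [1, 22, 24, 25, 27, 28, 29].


List is sorted: [1, 22, 24, 25, 27, 28, 29]
We need the leftmost position where 31 can be inserted, i.e. the first index whose element is >= 31 (or the end of the list if none is).
Binary search with low=0, high=7 (0-based indices):
  low=0, high=7, mid=3: a[3]=25 < 31, so low = 4
  low=4, high=7, mid=5: a[5]=28 < 31, so low = 6
  low=6, high=7, mid=6: a[6]=29 < 31, so low = 7
Now low = high = 7, so the insertion index is 7.
Final answer: 7


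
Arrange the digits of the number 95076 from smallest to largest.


The number 95076 has digits: 9, 5, 0, 7, 6
Sorted: 0, 5, 6, 7, 9
Joining the sorted digits gives the result.
Final answer: 05679


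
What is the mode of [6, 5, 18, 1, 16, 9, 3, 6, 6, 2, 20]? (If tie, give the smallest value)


Count the frequency of each value:
  1 appears 1 time(s)
  2 appears 1 time(s)
  3 appears 1 time(s)
  5 appears 1 time(s)
  6 appears 3 time(s)
  9 appears 1 time(s)
  16 appears 1 time(s)
  18 appears 1 time(s)
  20 appears 1 time(s)
Maximum frequency is 3.
Only 6 reaches that frequency, so it is the mode.
Final answer: 6


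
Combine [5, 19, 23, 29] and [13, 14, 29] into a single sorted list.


List A: [5, 19, 23, 29]
List B: [13, 14, 29]
Repeatedly compare the front elements and take the smaller:
  5 vs 13 -> take 5
  19 vs 13 -> take 13
  19 vs 14 -> take 14
  19 vs 29 -> take 19
  23 vs 29 -> take 23
  29 vs 29 -> take 29
  A is exhausted; append the rest of B: [29]
Final answer: [5, 13, 14, 19, 23, 29, 29]


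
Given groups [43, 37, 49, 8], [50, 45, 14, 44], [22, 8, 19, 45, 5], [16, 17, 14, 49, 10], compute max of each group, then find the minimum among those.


Find max of each group:
  Group 1: [43, 37, 49, 8] -> max = 49
  Group 2: [50, 45, 14, 44] -> max = 50
  Group 3: [22, 8, 19, 45, 5] -> max = 45
  Group 4: [16, 17, 14, 49, 10] -> max = 49
Maxes: [49, 50, 45, 49]
Minimum of maxes = 45
Final answer: 45


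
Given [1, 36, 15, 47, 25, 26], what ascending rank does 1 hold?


Sort ascending: [1, 15, 25, 26, 36, 47]
Find 1 in the sorted list.
1 is at position 1 (1-indexed).
Final answer: 1


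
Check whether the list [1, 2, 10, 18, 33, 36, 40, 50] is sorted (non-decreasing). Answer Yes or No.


Check consecutive pairs:
  1 <= 2? True
  2 <= 10? True
  10 <= 18? True
  18 <= 33? True
  33 <= 36? True
  36 <= 40? True
  40 <= 50? True
Every consecutive pair is in order, so the list is non-decreasing.
Final answer: Yes


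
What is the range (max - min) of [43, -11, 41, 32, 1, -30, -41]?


Maximum value: 43
Minimum value: -41
Range = 43 - (-41) = 84
Final answer: 84


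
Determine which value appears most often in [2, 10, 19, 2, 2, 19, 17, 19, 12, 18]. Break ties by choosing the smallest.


Count the frequency of each value:
  2 appears 3 time(s)
  10 appears 1 time(s)
  12 appears 1 time(s)
  17 appears 1 time(s)
  18 appears 1 time(s)
  19 appears 3 time(s)
Maximum frequency is 3.
Values reaching that frequency: [2, 19]; the smallest is 2.
Final answer: 2


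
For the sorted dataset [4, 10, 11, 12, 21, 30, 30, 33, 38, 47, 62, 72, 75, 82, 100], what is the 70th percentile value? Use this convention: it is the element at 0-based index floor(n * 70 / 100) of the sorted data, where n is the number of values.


The dataset has n = 15 elements.
Index = floor(15 * 70 / 100) = floor(1050 / 100) = floor(10.5) = 10
Counting from index 0 in the sorted data, the element at index 10 is 62.
Final answer: 62


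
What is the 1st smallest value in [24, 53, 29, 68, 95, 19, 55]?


Sort ascending: [19, 24, 29, 53, 55, 68, 95]
The 1st element (1-indexed) is at index 0.
Value = 19
Final answer: 19


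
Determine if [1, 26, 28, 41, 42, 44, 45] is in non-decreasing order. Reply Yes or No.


Check consecutive pairs:
  1 <= 26? True
  26 <= 28? True
  28 <= 41? True
  41 <= 42? True
  42 <= 44? True
  44 <= 45? True
Every consecutive pair is in order, so the list is non-decreasing.
Final answer: Yes


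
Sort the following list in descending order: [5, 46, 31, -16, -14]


Original list: [5, 46, 31, -16, -14]
Repeatedly take the largest remaining element:
  Remaining [5, 46, 31, -16, -14] -> largest is 46
  Remaining [5, 31, -16, -14] -> largest is 31
  Remaining [5, -16, -14] -> largest is 5
  Remaining [-16, -14] -> largest is -14
  Remaining [-16] -> largest is -16
Collecting the picks in order gives the descending list.
Final answer: [46, 31, 5, -14, -16]


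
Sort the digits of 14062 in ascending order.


The number 14062 has digits: 1, 4, 0, 6, 2
Sorted: 0, 1, 2, 4, 6
Joining the sorted digits gives the result.
Final answer: 01246


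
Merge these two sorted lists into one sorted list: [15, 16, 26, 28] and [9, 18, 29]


List A: [15, 16, 26, 28]
List B: [9, 18, 29]
Repeatedly compare the front elements and take the smaller:
  15 vs 9 -> take 9
  15 vs 18 -> take 15
  16 vs 18 -> take 16
  26 vs 18 -> take 18
  26 vs 29 -> take 26
  28 vs 29 -> take 28
  A is exhausted; append the rest of B: [29]
Final answer: [9, 15, 16, 18, 26, 28, 29]


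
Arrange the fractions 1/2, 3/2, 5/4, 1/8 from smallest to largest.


Convert to decimal for comparison:
  1/2 = 0.5
  3/2 = 1.5
  5/4 = 1.25
  1/8 = 0.125
Decimals in increasing order: 0.125 < 0.5 < 1.25 < 1.5
Writing each back as its fraction gives the sorted order.
Final answer: 1/8, 1/2, 5/4, 3/2


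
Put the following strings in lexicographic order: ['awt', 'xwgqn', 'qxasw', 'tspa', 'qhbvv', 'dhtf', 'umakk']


Compare strings character by character (the first differing letter decides):
  'awt' < 'dhtf' since 'a' < 'd' at position 1
  'dhtf' < 'qhbvv' since 'd' < 'q' at position 1
  'qhbvv' < 'qxasw' since 'h' < 'x' at position 2
  'qxasw' < 'tspa' since 'q' < 't' at position 1
  'tspa' < 'umakk' since 't' < 'u' at position 1
  'umakk' < 'xwgqn' since 'u' < 'x' at position 1
Chaining these comparisons gives the alphabetical order.
Final answer: ['awt', 'dhtf', 'qhbvv', 'qxasw', 'tspa', 'umakk', 'xwgqn']


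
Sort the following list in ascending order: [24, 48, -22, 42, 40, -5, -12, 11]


Original list: [24, 48, -22, 42, 40, -5, -12, 11]
Repeatedly take the smallest remaining element:
  Remaining [24, 48, -22, 42, 40, -5, -12, 11] -> smallest is -22
  Remaining [24, 48, 42, 40, -5, -12, 11] -> smallest is -12
  Remaining [24, 48, 42, 40, -5, 11] -> smallest is -5
  Remaining [24, 48, 42, 40, 11] -> smallest is 11
  Remaining [24, 48, 42, 40] -> smallest is 24
  Remaining [48, 42, 40] -> smallest is 40
  Remaining [48, 42] -> smallest is 42
  Remaining [48] -> smallest is 48
Collecting the picks in order gives the sorted list.
Final answer: [-22, -12, -5, 11, 24, 40, 42, 48]


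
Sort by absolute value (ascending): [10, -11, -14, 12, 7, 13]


Compute absolute values:
  |10| = 10
  |-11| = 11
  |-14| = 14
  |12| = 12
  |7| = 7
  |13| = 13
Absolute values in increasing order: 7 < 10 < 11 < 12 < 13 < 14
Listing the original numbers in that order gives the answer.
Final answer: [7, 10, -11, 12, 13, -14]


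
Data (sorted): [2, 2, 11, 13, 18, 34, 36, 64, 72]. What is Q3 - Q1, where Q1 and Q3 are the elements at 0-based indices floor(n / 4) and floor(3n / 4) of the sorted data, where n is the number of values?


The data has n = 9 elements.
Q1 index = floor(9 / 4) = floor(2.25) = 2; Q3 index = floor(3 * 9 / 4) = floor(6.75) = 6
Q1 = element at index 2 = 11
Q3 = element at index 6 = 36
IQR = 36 - 11 = 25
Final answer: 25


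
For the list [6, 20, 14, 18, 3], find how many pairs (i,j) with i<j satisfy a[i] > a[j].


For each element, count the later elements that are smaller than it:
  6 (index 0): smaller elements after it = [3] -> 1
  20 (index 1): smaller elements after it = [14, 18, 3] -> 3
  14 (index 2): smaller elements after it = [3] -> 1
  18 (index 3): smaller elements after it = [3] -> 1
Total inversions = 1 + 3 + 1 + 1 = 6
Final answer: 6


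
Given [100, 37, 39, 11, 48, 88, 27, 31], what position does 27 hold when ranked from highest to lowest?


Sort descending: [100, 88, 48, 39, 37, 31, 27, 11]
Find 27 in the sorted list.
27 is at position 7.
Final answer: 7


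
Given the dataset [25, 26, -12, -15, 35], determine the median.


First, sort the list: [-15, -12, 25, 26, 35]
The list has 5 elements (odd count).
The middle index is 2 (0-based), and the element there is 25.
Final answer: 25


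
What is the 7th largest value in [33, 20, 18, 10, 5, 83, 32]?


Sort descending: [83, 33, 32, 20, 18, 10, 5]
The 7th element (1-indexed) is at index 6.
Value = 5
Final answer: 5


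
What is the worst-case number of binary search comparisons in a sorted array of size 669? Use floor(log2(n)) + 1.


Binary search halves the search space each step.
Maximum comparisons = floor(log2(669)) + 1
log2(669) = 9.3859
floor(log2(669)) = 9, so 9 + 1 = 10
Final answer: 10


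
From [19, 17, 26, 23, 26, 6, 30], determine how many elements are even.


Check each element:
  19 is odd
  17 is odd
  26 is even
  23 is odd
  26 is even
  6 is even
  30 is even
Evens: [26, 26, 6, 30]
Count of evens = 4
Final answer: 4


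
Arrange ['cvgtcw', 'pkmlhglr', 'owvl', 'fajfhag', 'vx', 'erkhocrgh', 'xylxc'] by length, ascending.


Compute lengths:
  'cvgtcw' has length 6
  'pkmlhglr' has length 8
  'owvl' has length 4
  'fajfhag' has length 7
  'vx' has length 2
  'erkhocrgh' has length 9
  'xylxc' has length 5
Lengths in increasing order: 2 < 4 < 5 < 6 < 7 < 8 < 9
Listing the words in that order gives the answer.
Final answer: ['vx', 'owvl', 'xylxc', 'cvgtcw', 'fajfhag', 'pkmlhglr', 'erkhocrgh']


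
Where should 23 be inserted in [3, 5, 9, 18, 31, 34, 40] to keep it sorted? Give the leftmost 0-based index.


List is sorted: [3, 5, 9, 18, 31, 34, 40]
We need the leftmost position where 23 can be inserted, i.e. the first index whose element is >= 23 (or the end of the list if none is).
Binary search with low=0, high=7 (0-based indices):
  low=0, high=7, mid=3: a[3]=18 < 23, so low = 4
  low=4, high=7, mid=5: a[5]=34 >= 23, so high = 5
  low=4, high=5, mid=4: a[4]=31 >= 23, so high = 4
Now low = high = 4, so the insertion index is 4.
Final answer: 4


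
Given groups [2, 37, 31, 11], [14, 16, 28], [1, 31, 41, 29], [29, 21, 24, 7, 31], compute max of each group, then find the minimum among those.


Find max of each group:
  Group 1: [2, 37, 31, 11] -> max = 37
  Group 2: [14, 16, 28] -> max = 28
  Group 3: [1, 31, 41, 29] -> max = 41
  Group 4: [29, 21, 24, 7, 31] -> max = 31
Maxes: [37, 28, 41, 31]
Minimum of maxes = 28
Final answer: 28


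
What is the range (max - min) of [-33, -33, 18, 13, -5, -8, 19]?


Maximum value: 19
Minimum value: -33
Range = 19 - (-33) = 52
Final answer: 52


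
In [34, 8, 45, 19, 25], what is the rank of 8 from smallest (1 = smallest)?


Sort ascending: [8, 19, 25, 34, 45]
Find 8 in the sorted list.
8 is at position 1 (1-indexed).
Final answer: 1
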